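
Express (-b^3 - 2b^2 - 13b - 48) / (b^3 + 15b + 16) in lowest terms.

(-b - 3)/(b + 1)

Repeated division with remainder:
  -b^3 - 2b^2 - 13b - 48 = (-1)(b^3 + 15b + 16) + (-2b^2 + 2b - 32)
  b^3 + 15b + 16 = (-(1/2)b - 1/2)(-2b^2 + 2b - 32) + (0)
Last nonzero remainder: -2b^2 + 2b - 32. Dividing through by -2 gives the monic gcd b^2 - b + 16.
Cancel b^2 - b + 16 from numerator and denominator to get the reduced form.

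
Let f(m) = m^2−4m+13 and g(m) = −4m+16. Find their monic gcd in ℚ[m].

1

Euclidean algorithm in ℚ[m]:
  m^2−4m+13 = (−(1/4)m)(−4m+16) + (13)
  −4m+16 = (−(4/13)m+16/13)(13) + (0)
The last nonzero remainder is the constant 13, so the polynomials are coprime and gcd = 1.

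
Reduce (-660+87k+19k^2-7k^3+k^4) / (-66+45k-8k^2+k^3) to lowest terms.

Apply the Euclidean algorithm:
  k^4-7k^3+19k^2+87k-660 = (k+1)(k^3-8k^2+45k-66) + (-18k^2+108k-594)
  k^3-8k^2+45k-66 = (-(1/18)k+1/9)(-18k^2+108k-594) + (0)
Last nonzero remainder: -18k^2+108k-594. Dividing through by -18 gives the monic gcd k^2-6k+33.
Cancel k^2-6k+33 from numerator and denominator to get the reduced form.

(-20-k+k^2)/(-2+k)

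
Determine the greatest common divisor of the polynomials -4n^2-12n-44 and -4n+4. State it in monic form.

Apply the Euclidean algorithm:
  -4n^2-12n-44 = (n+4)(-4n+4) + (-60)
  -4n+4 = ((1/15)n-1/15)(-60) + (0)
The last nonzero remainder is the constant -60, so the polynomials are coprime and gcd = 1.

1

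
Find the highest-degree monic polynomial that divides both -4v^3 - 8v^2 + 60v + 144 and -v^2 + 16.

v - 4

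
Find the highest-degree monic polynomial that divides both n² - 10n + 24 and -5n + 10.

Apply the Euclidean algorithm:
  n² - 10n + 24 = (-(1/5)n + 8/5)(-5n + 10) + (8)
  -5n + 10 = (-(5/8)n + 5/4)(8) + (0)
The last nonzero remainder is the constant 8, so the polynomials are coprime and gcd = 1.

1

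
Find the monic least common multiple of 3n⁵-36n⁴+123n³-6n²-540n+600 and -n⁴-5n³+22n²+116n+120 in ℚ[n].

n⁷-4n⁶-43n⁵+182n⁴+296n³-1264n²-560n+2400

Apply the Euclidean algorithm:
  3n⁵-36n⁴+123n³-6n²-540n+600 = (-3n+51)(-n⁴-5n³+22n²+116n+120) + (444n³-780n²-6096n-5520)
  -n⁴-5n³+22n²+116n+120 = (-(1/444)n-125/8214)(444n³-780n²-6096n-5520) + (-(4928/1369)n²+(14784/1369)n+49280/1369)
  444n³-780n²-6096n-5520 = (-(151959/1232)n-94461/616)(-(4928/1369)n²+(14784/1369)n+49280/1369) + (0)
Last nonzero remainder: -(4928/1369)n²+(14784/1369)n+49280/1369. Dividing through by -4928/1369 gives the monic gcd n²-3n-10.
Then lcm(f, g) = f·g / gcd(f, g); expanding and making the result monic gives the answer.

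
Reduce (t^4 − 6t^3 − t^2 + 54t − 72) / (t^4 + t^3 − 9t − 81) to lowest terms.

(t^2 − 6t + 8)/(t^2 + t + 9)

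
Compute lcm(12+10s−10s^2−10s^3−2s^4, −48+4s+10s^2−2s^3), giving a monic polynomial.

−72−18s+89s^2+20s^3−18s^4−2s^5+s^6

By polynomial division,
  −2s^4−10s^3−10s^2+10s+12 = (s+10)(−2s^3+10s^2+4s−48) + (−114s^2+18s+492)
  −2s^3+10s^2+4s−48 = ((1/57)s−92/1083)(−114s^2+18s+492) + (−(1120/361)s−2240/361)
  −114s^2+18s+492 = ((20577/560)s−44403/560)(−(1120/361)s−2240/361) + (0)
Last nonzero remainder: −(1120/361)s−2240/361. Dividing through by −1120/361 gives the monic gcd s+2.
Then lcm(f, g) = f·g / gcd(f, g); expanding and making the result monic gives the answer.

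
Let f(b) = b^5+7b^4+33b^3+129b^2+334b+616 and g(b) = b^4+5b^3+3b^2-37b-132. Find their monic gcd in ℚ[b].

b^3+8b^2+27b+44

Repeated division with remainder:
  b^5+7b^4+33b^3+129b^2+334b+616 = (b+2)(b^4+5b^3+3b^2-37b-132) + (20b^3+160b^2+540b+880)
  b^4+5b^3+3b^2-37b-132 = ((1/20)b-3/20)(20b^3+160b^2+540b+880) + (0)
Last nonzero remainder: 20b^3+160b^2+540b+880. Dividing through by 20 gives the monic gcd b^3+8b^2+27b+44.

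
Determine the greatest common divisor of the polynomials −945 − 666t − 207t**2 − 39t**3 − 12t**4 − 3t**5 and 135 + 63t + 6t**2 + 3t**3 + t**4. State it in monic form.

By polynomial division,
  −3t**5 − 12t**4 − 39t**3 − 207t**2 − 666t − 945 = (−3t − 3)(t**4 + 3t**3 + 6t**2 + 63t + 135) + (−12t**3 − 72t − 540)
  t**4 + 3t**3 + 6t**2 + 63t + 135 = (−(1/12)t − 1/4)(−12t**3 − 72t − 540) + (0)
Last nonzero remainder: −12t**3 − 72t − 540. Dividing through by −12 gives the monic gcd t**3 + 6t + 45.

45 + 6t + t**3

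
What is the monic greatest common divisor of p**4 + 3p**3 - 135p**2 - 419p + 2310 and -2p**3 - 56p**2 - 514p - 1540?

Apply the Euclidean algorithm:
  p**4 + 3p**3 - 135p**2 - 419p + 2310 = (-(1/2)p + 25/2)(-2p**3 - 56p**2 - 514p - 1540) + (308p**2 + 5236p + 21560)
  -2p**3 - 56p**2 - 514p - 1540 = (-(1/154)p - 1/14)(308p**2 + 5236p + 21560) + (0)
Last nonzero remainder: 308p**2 + 5236p + 21560. Dividing through by 308 gives the monic gcd p**2 + 17p + 70.

p**2 + 17p + 70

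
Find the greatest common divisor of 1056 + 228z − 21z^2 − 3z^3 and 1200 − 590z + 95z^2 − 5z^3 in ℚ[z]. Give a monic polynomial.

Repeated division with remainder:
  −3z^3 − 21z^2 + 228z + 1056 = (3/5)(−5z^3 + 95z^2 − 590z + 1200) + (−78z^2 + 582z + 336)
  −5z^3 + 95z^2 − 590z + 1200 = ((5/78)z − 125/169)(−78z^2 + 582z + 336) + (−(30600/169)z + 244800/169)
  −78z^2 + 582z + 336 = ((2197/5100)z + 1183/5100)(−(30600/169)z + 244800/169) + (0)
Last nonzero remainder: −(30600/169)z + 244800/169. Dividing through by −30600/169 gives the monic gcd z − 8.

−8 + z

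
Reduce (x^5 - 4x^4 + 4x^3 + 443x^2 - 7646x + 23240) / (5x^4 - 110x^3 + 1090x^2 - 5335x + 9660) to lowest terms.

By polynomial division,
  x^5 - 4x^4 + 4x^3 + 443x^2 - 7646x + 23240 = ((1/5)x + 18/5)(5x^4 - 110x^3 + 1090x^2 - 5335x + 9660) + (182x^3 - 2414x^2 + 9628x - 11536)
  5x^4 - 110x^3 + 1090x^2 - 5335x + 9660 = ((5/182)x - 3975/16562)(182x^3 - 2414x^2 + 9628x - 11536) + ((2038095/8281)x^2 - (22419045/8281)x + 8152380/1183)
  182x^3 - 2414x^2 + 9628x - 11536 = ((1507142/2038095)x - 3411772/2038095)((2038095/8281)x^2 - (22419045/8281)x + 8152380/1183) + (0)
Last nonzero remainder: (2038095/8281)x^2 - (22419045/8281)x + 8152380/1183. Dividing through by 2038095/8281 gives the monic gcd x^2 - 11x + 28.
Cancel x^2 - 11x + 28 from numerator and denominator to get the reduced form.

(x^3 + 7x^2 + 53x + 830)/(5x^2 - 55x + 345)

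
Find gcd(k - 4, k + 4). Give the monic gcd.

Euclidean algorithm in ℚ[k]:
  k - 4 = (k + 4) + (-8)
  k + 4 = (-(1/8)k - 1/2)(-8) + (0)
The last nonzero remainder is the constant -8, so the polynomials are coprime and gcd = 1.

1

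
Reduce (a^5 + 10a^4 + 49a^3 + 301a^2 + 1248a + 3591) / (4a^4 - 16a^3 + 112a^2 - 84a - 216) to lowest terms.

(a^3 + 13a^2 + 61a + 133)/(4a^2 - 4a - 8)

Repeated division with remainder:
  a^5 + 10a^4 + 49a^3 + 301a^2 + 1248a + 3591 = ((1/4)a + 7/2)(4a^4 - 16a^3 + 112a^2 - 84a - 216) + (77a^3 - 70a^2 + 1596a + 4347)
  4a^4 - 16a^3 + 112a^2 - 84a - 216 = ((4/77)a - 136/847)(77a^3 - 70a^2 + 1596a + 4347) + ((2160/121)a^2 - (6480/121)a + 58320/121)
  77a^3 - 70a^2 + 1596a + 4347 = ((9317/2160)a + 19481/2160)((2160/121)a^2 - (6480/121)a + 58320/121) + (0)
Last nonzero remainder: (2160/121)a^2 - (6480/121)a + 58320/121. Dividing through by 2160/121 gives the monic gcd a^2 - 3a + 27.
Cancel a^2 - 3a + 27 from numerator and denominator to get the reduced form.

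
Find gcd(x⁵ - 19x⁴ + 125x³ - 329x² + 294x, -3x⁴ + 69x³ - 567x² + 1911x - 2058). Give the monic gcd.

Repeated division with remainder:
  x⁵ - 19x⁴ + 125x³ - 329x² + 294x = (-(1/3)x - 4/3)(-3x⁴ + 69x³ - 567x² + 1911x - 2058) + (28x³ - 448x² + 2156x - 2744)
  -3x⁴ + 69x³ - 567x² + 1911x - 2058 = (-(3/28)x + 3/4)(28x³ - 448x² + 2156x - 2744) + (0)
Last nonzero remainder: 28x³ - 448x² + 2156x - 2744. Dividing through by 28 gives the monic gcd x³ - 16x² + 77x - 98.

x³ - 16x² + 77x - 98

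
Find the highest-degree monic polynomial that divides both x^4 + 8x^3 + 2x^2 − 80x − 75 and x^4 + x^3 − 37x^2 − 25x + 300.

x^2 + 2x − 15

Euclidean algorithm in ℚ[x]:
  x^4 + 8x^3 + 2x^2 − 80x − 75 = (x^4 + x^3 − 37x^2 − 25x + 300) + (7x^3 + 39x^2 − 55x − 375)
  x^4 + x^3 − 37x^2 − 25x + 300 = ((1/7)x − 32/49)(7x^3 + 39x^2 − 55x − 375) + (−(180/49)x^2 − (360/49)x + 2700/49)
  7x^3 + 39x^2 − 55x − 375 = (−(343/180)x − 245/36)(−(180/49)x^2 − (360/49)x + 2700/49) + (0)
Last nonzero remainder: −(180/49)x^2 − (360/49)x + 2700/49. Dividing through by −180/49 gives the monic gcd x^2 + 2x − 15.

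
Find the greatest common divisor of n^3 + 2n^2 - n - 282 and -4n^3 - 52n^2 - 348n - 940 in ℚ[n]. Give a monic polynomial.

n^2 + 8n + 47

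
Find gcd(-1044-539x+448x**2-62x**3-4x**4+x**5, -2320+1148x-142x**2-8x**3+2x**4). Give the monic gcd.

-116+69x-14x**2+x**3

Apply the Euclidean algorithm:
  x**5-4x**4-62x**3+448x**2-539x-1044 = ((1/2)x)(2x**4-8x**3-142x**2+1148x-2320) + (9x**3-126x**2+621x-1044)
  2x**4-8x**3-142x**2+1148x-2320 = ((2/9)x+20/9)(9x**3-126x**2+621x-1044) + (0)
Last nonzero remainder: 9x**3-126x**2+621x-1044. Dividing through by 9 gives the monic gcd x**3-14x**2+69x-116.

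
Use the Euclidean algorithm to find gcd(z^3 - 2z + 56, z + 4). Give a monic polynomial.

z + 4

Euclidean algorithm in ℚ[z]:
  z^3 - 2z + 56 = (z^2 - 4z + 14)(z + 4) + (0)
The last nonzero remainder z + 4 is already monic.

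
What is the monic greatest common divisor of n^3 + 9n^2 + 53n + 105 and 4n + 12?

n + 3

Repeated division with remainder:
  n^3 + 9n^2 + 53n + 105 = ((1/4)n^2 + (3/2)n + 35/4)(4n + 12) + (0)
Last nonzero remainder: 4n + 12. Dividing through by 4 gives the monic gcd n + 3.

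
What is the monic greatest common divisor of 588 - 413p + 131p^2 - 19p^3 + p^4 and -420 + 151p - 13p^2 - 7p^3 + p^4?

Repeated division with remainder:
  p^4 - 19p^3 + 131p^2 - 413p + 588 = (p^4 - 7p^3 - 13p^2 + 151p - 420) + (-12p^3 + 144p^2 - 564p + 1008)
  p^4 - 7p^3 - 13p^2 + 151p - 420 = (-(1/12)p - 5/12)(-12p^3 + 144p^2 - 564p + 1008) + (0)
Last nonzero remainder: -12p^3 + 144p^2 - 564p + 1008. Dividing through by -12 gives the monic gcd p^3 - 12p^2 + 47p - 84.

-84 + 47p - 12p^2 + p^3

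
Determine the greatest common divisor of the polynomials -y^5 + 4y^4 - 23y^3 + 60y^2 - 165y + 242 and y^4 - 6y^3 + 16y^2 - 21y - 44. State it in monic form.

Repeated division with remainder:
  -y^5 + 4y^4 - 23y^3 + 60y^2 - 165y + 242 = (-y - 2)(y^4 - 6y^3 + 16y^2 - 21y - 44) + (-19y^3 + 71y^2 - 251y + 154)
  y^4 - 6y^3 + 16y^2 - 21y - 44 = (-(1/19)y + 43/361)(-19y^3 + 71y^2 - 251y + 154) + (-(2046/361)y^2 + (6138/361)y - 22506/361)
  -19y^3 + 71y^2 - 251y + 154 = ((6859/2046)y - 2527/1023)(-(2046/361)y^2 + (6138/361)y - 22506/361) + (0)
Last nonzero remainder: -(2046/361)y^2 + (6138/361)y - 22506/361. Dividing through by -2046/361 gives the monic gcd y^2 - 3y + 11.

y^2 - 3y + 11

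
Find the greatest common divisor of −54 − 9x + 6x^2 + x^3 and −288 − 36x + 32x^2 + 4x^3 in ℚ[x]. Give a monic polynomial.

Apply the Euclidean algorithm:
  x^3 + 6x^2 − 9x − 54 = (1/4)(4x^3 + 32x^2 − 36x − 288) + (−2x^2 + 18)
  4x^3 + 32x^2 − 36x − 288 = (−2x − 16)(−2x^2 + 18) + (0)
Last nonzero remainder: −2x^2 + 18. Dividing through by −2 gives the monic gcd x^2 − 9.

−9 + x^2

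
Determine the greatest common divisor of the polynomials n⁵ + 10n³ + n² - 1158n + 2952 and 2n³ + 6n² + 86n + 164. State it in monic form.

n² + n + 41

Euclidean algorithm in ℚ[n]:
  n⁵ + 10n³ + n² - 1158n + 2952 = ((1/2)n² - (3/2)n - 12)(2n³ + 6n² + 86n + 164) + (120n² + 120n + 4920)
  2n³ + 6n² + 86n + 164 = ((1/60)n + 1/30)(120n² + 120n + 4920) + (0)
Last nonzero remainder: 120n² + 120n + 4920. Dividing through by 120 gives the monic gcd n² + n + 41.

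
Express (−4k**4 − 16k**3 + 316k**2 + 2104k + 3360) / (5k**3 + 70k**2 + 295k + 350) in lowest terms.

Apply the Euclidean algorithm:
  −4k**4 − 16k**3 + 316k**2 + 2104k + 3360 = (−(4/5)k + 8)(5k**3 + 70k**2 + 295k + 350) + (−8k**2 + 24k + 560)
  5k**3 + 70k**2 + 295k + 350 = (−(5/8)k − 85/8)(−8k**2 + 24k + 560) + (900k + 6300)
  −8k**2 + 24k + 560 = (−(2/225)k + 4/45)(900k + 6300) + (0)
Last nonzero remainder: 900k + 6300. Dividing through by 900 gives the monic gcd k + 7.
Cancel k + 7 from numerator and denominator to get the reduced form.

(−4k**3 + 12k**2 + 232k + 480)/(5k**2 + 35k + 50)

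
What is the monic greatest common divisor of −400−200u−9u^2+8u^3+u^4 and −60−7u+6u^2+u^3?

20+9u+u^2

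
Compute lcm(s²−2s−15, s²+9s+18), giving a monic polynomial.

By polynomial division,
  s²−2s−15 = (s²+9s+18) + (−11s−33)
  s²+9s+18 = (−(1/11)s−6/11)(−11s−33) + (0)
Last nonzero remainder: −11s−33. Dividing through by −11 gives the monic gcd s+3.
Then lcm(f, g) = f·g / gcd(f, g); expanding and making the result monic gives the answer.

s³+4s²−27s−90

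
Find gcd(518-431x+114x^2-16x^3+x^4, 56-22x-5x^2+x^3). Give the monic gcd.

Apply the Euclidean algorithm:
  x^4-16x^3+114x^2-431x+518 = (x-11)(x^3-5x^2-22x+56) + (81x^2-729x+1134)
  x^3-5x^2-22x+56 = ((1/81)x+4/81)(81x^2-729x+1134) + (0)
Last nonzero remainder: 81x^2-729x+1134. Dividing through by 81 gives the monic gcd x^2-9x+14.

14-9x+x^2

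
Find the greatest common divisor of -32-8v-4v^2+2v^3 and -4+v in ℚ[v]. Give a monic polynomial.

-4+v

Apply the Euclidean algorithm:
  2v^3-4v^2-8v-32 = (2v^2+4v+8)(v-4) + (0)
The last nonzero remainder v-4 is already monic.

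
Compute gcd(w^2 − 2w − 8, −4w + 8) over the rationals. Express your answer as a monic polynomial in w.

Repeated division with remainder:
  w^2 − 2w − 8 = (−(1/4)w)(−4w + 8) + (−8)
  −4w + 8 = ((1/2)w − 1)(−8) + (0)
The last nonzero remainder is the constant −8, so the polynomials are coprime and gcd = 1.

1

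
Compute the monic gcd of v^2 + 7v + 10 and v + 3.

1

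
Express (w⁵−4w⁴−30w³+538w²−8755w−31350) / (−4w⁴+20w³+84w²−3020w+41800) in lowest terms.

(−w³−2w²+113w+330)/(4w²+4w−440)

By polynomial division,
  w⁵−4w⁴−30w³+538w²−8755w−31350 = (−(1/4)w−1/4)(−4w⁴+20w³+84w²−3020w+41800) + (−4w³−196w²+940w−20900)
  −4w⁴+20w³+84w²−3020w+41800 = (w−54)(−4w³−196w²+940w−20900) + (−11440w²+68640w−1086800)
  −4w³−196w²+940w−20900 = ((1/2860)w+1/52)(−11440w²+68640w−1086800) + (0)
Last nonzero remainder: −11440w²+68640w−1086800. Dividing through by −11440 gives the monic gcd w²−6w+95.
Cancel w²−6w+95 from numerator and denominator to get the reduced form.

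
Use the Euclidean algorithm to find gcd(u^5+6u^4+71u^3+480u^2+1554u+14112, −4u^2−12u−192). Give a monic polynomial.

u^2+3u+48

Apply the Euclidean algorithm:
  u^5+6u^4+71u^3+480u^2+1554u+14112 = (−(1/4)u^3−(3/4)u^2−(7/2)u−147/2)(−4u^2−12u−192) + (0)
Last nonzero remainder: −4u^2−12u−192. Dividing through by −4 gives the monic gcd u^2+3u+48.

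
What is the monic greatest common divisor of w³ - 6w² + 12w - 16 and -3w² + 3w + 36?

w - 4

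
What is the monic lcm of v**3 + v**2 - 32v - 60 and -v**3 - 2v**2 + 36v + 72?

Repeated division with remainder:
  v**3 + v**2 - 32v - 60 = (-1)(-v**3 - 2v**2 + 36v + 72) + (-v**2 + 4v + 12)
  -v**3 - 2v**2 + 36v + 72 = (v + 6)(-v**2 + 4v + 12) + (0)
Last nonzero remainder: -v**2 + 4v + 12. Dividing through by -1 gives the monic gcd v**2 - 4v - 12.
Then lcm(f, g) = f·g / gcd(f, g); expanding and making the result monic gives the answer.

v**4 + 7v**3 - 26v**2 - 252v - 360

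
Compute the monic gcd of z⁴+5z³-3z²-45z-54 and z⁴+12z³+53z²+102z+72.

z³+8z²+21z+18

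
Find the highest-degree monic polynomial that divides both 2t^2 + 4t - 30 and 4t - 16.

1

Apply the Euclidean algorithm:
  2t^2 + 4t - 30 = ((1/2)t + 3)(4t - 16) + (18)
  4t - 16 = ((2/9)t - 8/9)(18) + (0)
The last nonzero remainder is the constant 18, so the polynomials are coprime and gcd = 1.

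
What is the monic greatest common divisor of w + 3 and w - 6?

1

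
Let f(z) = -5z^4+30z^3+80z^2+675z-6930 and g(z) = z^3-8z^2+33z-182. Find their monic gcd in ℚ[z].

z-7

By polynomial division,
  -5z^4+30z^3+80z^2+675z-6930 = (-5z-10)(z^3-8z^2+33z-182) + (165z^2+95z-8750)
  z^3-8z^2+33z-182 = ((1/165)z-283/5445)(165z^2+95z-8750) + ((99064/1089)z-693448/1089)
  165z^2+95z-8750 = ((179685/99064)z+680625/49532)((99064/1089)z-693448/1089) + (0)
Last nonzero remainder: (99064/1089)z-693448/1089. Dividing through by 99064/1089 gives the monic gcd z-7.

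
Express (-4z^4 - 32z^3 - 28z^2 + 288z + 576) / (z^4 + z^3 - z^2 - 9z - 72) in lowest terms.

Repeated division with remainder:
  -4z^4 - 32z^3 - 28z^2 + 288z + 576 = (-4)(z^4 + z^3 - z^2 - 9z - 72) + (-28z^3 - 32z^2 + 252z + 288)
  z^4 + z^3 - z^2 - 9z - 72 = (-(1/28)z + 1/196)(-28z^3 - 32z^2 + 252z + 288) + ((400/49)z^2 - 3600/49)
  -28z^3 - 32z^2 + 252z + 288 = (-(343/100)z - 98/25)((400/49)z^2 - 3600/49) + (0)
Last nonzero remainder: (400/49)z^2 - 3600/49. Dividing through by 400/49 gives the monic gcd z^2 - 9.
Cancel z^2 - 9 from numerator and denominator to get the reduced form.

(-4z^2 - 32z - 64)/(z^2 + z + 8)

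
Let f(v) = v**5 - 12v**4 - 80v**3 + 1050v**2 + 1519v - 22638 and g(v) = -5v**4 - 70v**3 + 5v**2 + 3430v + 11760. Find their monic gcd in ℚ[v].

v**3 + 6v**2 - 49v - 294

Apply the Euclidean algorithm:
  v**5 - 12v**4 - 80v**3 + 1050v**2 + 1519v - 22638 = (-(1/5)v + 26/5)(-5v**4 - 70v**3 + 5v**2 + 3430v + 11760) + (285v**3 + 1710v**2 - 13965v - 83790)
  -5v**4 - 70v**3 + 5v**2 + 3430v + 11760 = (-(1/57)v - 8/57)(285v**3 + 1710v**2 - 13965v - 83790) + (0)
Last nonzero remainder: 285v**3 + 1710v**2 - 13965v - 83790. Dividing through by 285 gives the monic gcd v**3 + 6v**2 - 49v - 294.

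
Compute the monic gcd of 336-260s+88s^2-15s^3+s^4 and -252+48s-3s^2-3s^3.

14-5s+s^2

Repeated division with remainder:
  s^4-15s^3+88s^2-260s+336 = (-(1/3)s+16/3)(-3s^3-3s^2+48s-252) + (120s^2-600s+1680)
  -3s^3-3s^2+48s-252 = (-(1/40)s-3/20)(120s^2-600s+1680) + (0)
Last nonzero remainder: 120s^2-600s+1680. Dividing through by 120 gives the monic gcd s^2-5s+14.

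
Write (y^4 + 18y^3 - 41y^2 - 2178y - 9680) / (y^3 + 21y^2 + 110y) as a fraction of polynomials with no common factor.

(y^2 - 3y - 88)/(y)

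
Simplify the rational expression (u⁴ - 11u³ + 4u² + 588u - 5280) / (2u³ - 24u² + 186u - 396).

(u² - 2u - 80)/(2u - 6)

Euclidean algorithm in ℚ[u]:
  u⁴ - 11u³ + 4u² + 588u - 5280 = ((1/2)u + 1/2)(2u³ - 24u² + 186u - 396) + (-77u² + 693u - 5082)
  2u³ - 24u² + 186u - 396 = (-(2/77)u + 6/77)(-77u² + 693u - 5082) + (0)
Last nonzero remainder: -77u² + 693u - 5082. Dividing through by -77 gives the monic gcd u² - 9u + 66.
Cancel u² - 9u + 66 from numerator and denominator to get the reduced form.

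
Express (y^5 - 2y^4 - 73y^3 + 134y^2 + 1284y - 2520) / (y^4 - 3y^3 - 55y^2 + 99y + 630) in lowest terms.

(y^2 + 4y - 12)/(y + 3)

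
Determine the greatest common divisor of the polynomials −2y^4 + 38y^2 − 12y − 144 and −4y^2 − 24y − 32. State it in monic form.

Apply the Euclidean algorithm:
  −2y^4 + 38y^2 − 12y − 144 = ((1/2)y^2 − 3y + 9/2)(−4y^2 − 24y − 32) + (0)
Last nonzero remainder: −4y^2 − 24y − 32. Dividing through by −4 gives the monic gcd y^2 + 6y + 8.

y^2 + 6y + 8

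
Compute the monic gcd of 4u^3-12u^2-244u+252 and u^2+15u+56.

Apply the Euclidean algorithm:
  4u^3-12u^2-244u+252 = (4u-72)(u^2+15u+56) + (612u+4284)
  u^2+15u+56 = ((1/612)u+2/153)(612u+4284) + (0)
Last nonzero remainder: 612u+4284. Dividing through by 612 gives the monic gcd u+7.

u+7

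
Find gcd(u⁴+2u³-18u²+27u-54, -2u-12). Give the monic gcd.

u+6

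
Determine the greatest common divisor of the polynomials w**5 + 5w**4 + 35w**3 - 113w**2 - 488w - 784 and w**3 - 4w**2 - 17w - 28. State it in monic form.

w**2 + 3w + 4

By polynomial division,
  w**5 + 5w**4 + 35w**3 - 113w**2 - 488w - 784 = (w**2 + 9w + 88)(w**3 - 4w**2 - 17w - 28) + (420w**2 + 1260w + 1680)
  w**3 - 4w**2 - 17w - 28 = ((1/420)w - 1/60)(420w**2 + 1260w + 1680) + (0)
Last nonzero remainder: 420w**2 + 1260w + 1680. Dividing through by 420 gives the monic gcd w**2 + 3w + 4.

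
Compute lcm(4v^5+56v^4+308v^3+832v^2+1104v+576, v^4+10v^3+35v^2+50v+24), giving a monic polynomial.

v^6+15v^5+91v^4+285v^3+484v^2+420v+144

Repeated division with remainder:
  4v^5+56v^4+308v^3+832v^2+1104v+576 = (4v+16)(v^4+10v^3+35v^2+50v+24) + (8v^3+72v^2+208v+192)
  v^4+10v^3+35v^2+50v+24 = ((1/8)v+1/8)(8v^3+72v^2+208v+192) + (0)
Last nonzero remainder: 8v^3+72v^2+208v+192. Dividing through by 8 gives the monic gcd v^3+9v^2+26v+24.
Then lcm(f, g) = f·g / gcd(f, g); expanding and making the result monic gives the answer.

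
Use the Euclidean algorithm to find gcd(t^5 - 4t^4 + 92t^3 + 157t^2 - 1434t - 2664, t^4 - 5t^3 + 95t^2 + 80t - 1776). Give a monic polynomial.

Repeated division with remainder:
  t^5 - 4t^4 + 92t^3 + 157t^2 - 1434t - 2664 = (t + 1)(t^4 - 5t^3 + 95t^2 + 80t - 1776) + (2t^3 - 18t^2 + 262t - 888)
  t^4 - 5t^3 + 95t^2 + 80t - 1776 = ((1/2)t + 2)(2t^3 - 18t^2 + 262t - 888) + (0)
Last nonzero remainder: 2t^3 - 18t^2 + 262t - 888. Dividing through by 2 gives the monic gcd t^3 - 9t^2 + 131t - 444.

t^3 - 9t^2 + 131t - 444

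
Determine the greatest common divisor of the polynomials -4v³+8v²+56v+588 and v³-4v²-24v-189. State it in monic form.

By polynomial division,
  -4v³+8v²+56v+588 = (-4)(v³-4v²-24v-189) + (-8v²-40v-168)
  v³-4v²-24v-189 = (-(1/8)v+9/8)(-8v²-40v-168) + (0)
Last nonzero remainder: -8v²-40v-168. Dividing through by -8 gives the monic gcd v²+5v+21.

v²+5v+21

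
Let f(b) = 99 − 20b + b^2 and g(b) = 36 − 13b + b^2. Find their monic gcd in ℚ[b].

Euclidean algorithm in ℚ[b]:
  b^2 − 20b + 99 = (b^2 − 13b + 36) + (−7b + 63)
  b^2 − 13b + 36 = (−(1/7)b + 4/7)(−7b + 63) + (0)
Last nonzero remainder: −7b + 63. Dividing through by −7 gives the monic gcd b − 9.

−9 + b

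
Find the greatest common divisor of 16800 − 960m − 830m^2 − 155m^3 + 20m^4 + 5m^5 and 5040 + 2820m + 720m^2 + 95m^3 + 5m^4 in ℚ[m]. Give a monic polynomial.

Euclidean algorithm in ℚ[m]:
  5m^5 + 20m^4 − 155m^3 − 830m^2 − 960m + 16800 = (m − 15)(5m^4 + 95m^3 + 720m^2 + 2820m + 5040) + (550m^3 + 7150m^2 + 36300m + 92400)
  5m^4 + 95m^3 + 720m^2 + 2820m + 5040 = ((1/110)m + 3/55)(550m^3 + 7150m^2 + 36300m + 92400) + (0)
Last nonzero remainder: 550m^3 + 7150m^2 + 36300m + 92400. Dividing through by 550 gives the monic gcd m^3 + 13m^2 + 66m + 168.

168 + 66m + 13m^2 + m^3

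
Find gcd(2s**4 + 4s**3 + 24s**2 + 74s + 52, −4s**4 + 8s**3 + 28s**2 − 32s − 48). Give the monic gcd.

Euclidean algorithm in ℚ[s]:
  2s**4 + 4s**3 + 24s**2 + 74s + 52 = (−1/2)(−4s**4 + 8s**3 + 28s**2 − 32s − 48) + (8s**3 + 38s**2 + 58s + 28)
  −4s**4 + 8s**3 + 28s**2 − 32s − 48 = (−(1/2)s + 27/8)(8s**3 + 38s**2 + 58s + 28) + (−(285/4)s**2 − (855/4)s − 285/2)
  8s**3 + 38s**2 + 58s + 28 = (−(32/285)s − 56/285)(−(285/4)s**2 − (855/4)s − 285/2) + (0)
Last nonzero remainder: −(285/4)s**2 − (855/4)s − 285/2. Dividing through by −285/4 gives the monic gcd s**2 + 3s + 2.

s**2 + 3s + 2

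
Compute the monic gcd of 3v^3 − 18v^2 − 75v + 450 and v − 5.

Euclidean algorithm in ℚ[v]:
  3v^3 − 18v^2 − 75v + 450 = (3v^2 − 3v − 90)(v − 5) + (0)
The last nonzero remainder v − 5 is already monic.

v − 5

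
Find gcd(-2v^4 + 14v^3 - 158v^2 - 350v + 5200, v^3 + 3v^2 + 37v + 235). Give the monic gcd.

v + 5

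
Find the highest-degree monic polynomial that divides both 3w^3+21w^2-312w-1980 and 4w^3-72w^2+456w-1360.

w-10

Euclidean algorithm in ℚ[w]:
  3w^3+21w^2-312w-1980 = (3/4)(4w^3-72w^2+456w-1360) + (75w^2-654w-960)
  4w^3-72w^2+456w-1360 = ((4/75)w-928/1875)(75w^2-654w-960) + ((114696/625)w-229392/125)
  75w^2-654w-960 = ((15625/38232)w+2500/4779)((114696/625)w-229392/125) + (0)
Last nonzero remainder: (114696/625)w-229392/125. Dividing through by 114696/625 gives the monic gcd w-10.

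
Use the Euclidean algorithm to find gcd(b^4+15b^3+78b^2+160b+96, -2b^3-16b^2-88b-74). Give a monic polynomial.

b+1

Repeated division with remainder:
  b^4+15b^3+78b^2+160b+96 = (-(1/2)b-7/2)(-2b^3-16b^2-88b-74) + (-22b^2-185b-163)
  -2b^3-16b^2-88b-74 = ((1/11)b-9/242)(-22b^2-185b-163) + (-(19375/242)b-19375/242)
  -22b^2-185b-163 = ((5324/19375)b+39446/19375)(-(19375/242)b-19375/242) + (0)
Last nonzero remainder: -(19375/242)b-19375/242. Dividing through by -19375/242 gives the monic gcd b+1.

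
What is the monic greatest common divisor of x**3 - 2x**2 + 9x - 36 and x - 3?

x - 3

By polynomial division,
  x**3 - 2x**2 + 9x - 36 = (x**2 + x + 12)(x - 3) + (0)
The last nonzero remainder x - 3 is already monic.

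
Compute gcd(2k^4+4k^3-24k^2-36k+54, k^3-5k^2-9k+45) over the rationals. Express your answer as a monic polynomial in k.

Repeated division with remainder:
  2k^4+4k^3-24k^2-36k+54 = (2k+14)(k^3-5k^2-9k+45) + (64k^2-576)
  k^3-5k^2-9k+45 = ((1/64)k-5/64)(64k^2-576) + (0)
Last nonzero remainder: 64k^2-576. Dividing through by 64 gives the monic gcd k^2-9.

k^2-9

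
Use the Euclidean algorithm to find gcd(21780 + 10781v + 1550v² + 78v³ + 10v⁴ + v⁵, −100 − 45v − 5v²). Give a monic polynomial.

20 + 9v + v²

Repeated division with remainder:
  v⁵ + 10v⁴ + 78v³ + 1550v² + 10781v + 21780 = (−(1/5)v³ − (1/5)v² − (49/5)v − 1089/5)(−5v² − 45v − 100) + (0)
Last nonzero remainder: −5v² − 45v − 100. Dividing through by −5 gives the monic gcd v² + 9v + 20.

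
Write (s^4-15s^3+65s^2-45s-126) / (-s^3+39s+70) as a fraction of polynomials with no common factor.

Euclidean algorithm in ℚ[s]:
  s^4-15s^3+65s^2-45s-126 = (-s+15)(-s^3+39s+70) + (104s^2-560s-1176)
  -s^3+39s+70 = (-(1/104)s-35/676)(104s^2-560s-1176) + (-(220/169)s+1540/169)
  104s^2-560s-1176 = (-(4394/55)s-7098/55)(-(220/169)s+1540/169) + (0)
Last nonzero remainder: -(220/169)s+1540/169. Dividing through by -220/169 gives the monic gcd s-7.
Cancel s-7 from numerator and denominator to get the reduced form.

(-s^3+8s^2-9s-18)/(s^2+7s+10)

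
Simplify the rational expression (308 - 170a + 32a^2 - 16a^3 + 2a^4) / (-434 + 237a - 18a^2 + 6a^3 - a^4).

(-22 - 2a - 2a^2)/(31 + 3a + a^2)

By polynomial division,
  2a^4 - 16a^3 + 32a^2 - 170a + 308 = (-2)(-a^4 + 6a^3 - 18a^2 + 237a - 434) + (-4a^3 - 4a^2 + 304a - 560)
  -a^4 + 6a^3 - 18a^2 + 237a - 434 = ((1/4)a - 7/4)(-4a^3 - 4a^2 + 304a - 560) + (-101a^2 + 909a - 1414)
  -4a^3 - 4a^2 + 304a - 560 = ((4/101)a + 40/101)(-101a^2 + 909a - 1414) + (0)
Last nonzero remainder: -101a^2 + 909a - 1414. Dividing through by -101 gives the monic gcd a^2 - 9a + 14.
Cancel a^2 - 9a + 14 from numerator and denominator to get the reduced form.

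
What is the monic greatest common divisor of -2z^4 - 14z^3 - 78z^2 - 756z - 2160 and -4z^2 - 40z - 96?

Repeated division with remainder:
  -2z^4 - 14z^3 - 78z^2 - 756z - 2160 = ((1/2)z^2 - (3/2)z + 45/2)(-4z^2 - 40z - 96) + (0)
Last nonzero remainder: -4z^2 - 40z - 96. Dividing through by -4 gives the monic gcd z^2 + 10z + 24.

z^2 + 10z + 24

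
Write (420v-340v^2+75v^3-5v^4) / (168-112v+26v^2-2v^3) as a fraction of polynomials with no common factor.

Euclidean algorithm in ℚ[v]:
  -5v^4+75v^3-340v^2+420v = ((5/2)v-5)(-2v^3+26v^2-112v+168) + (70v^2-560v+840)
  -2v^3+26v^2-112v+168 = (-(1/35)v+1/7)(70v^2-560v+840) + (-8v+48)
  70v^2-560v+840 = (-(35/4)v+35/2)(-8v+48) + (0)
Last nonzero remainder: -8v+48. Dividing through by -8 gives the monic gcd v-6.
Cancel v-6 from numerator and denominator to get the reduced form.

(70v-45v^2+5v^3)/(28-14v+2v^2)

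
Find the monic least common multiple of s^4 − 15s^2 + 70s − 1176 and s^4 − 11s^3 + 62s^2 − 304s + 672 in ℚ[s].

By polynomial division,
  s^4 − 15s^2 + 70s − 1176 = (s^4 − 11s^3 + 62s^2 − 304s + 672) + (11s^3 − 77s^2 + 374s − 1848)
  s^4 − 11s^3 + 62s^2 − 304s + 672 = ((1/11)s − 4/11)(11s^3 − 77s^2 + 374s − 1848) + (0)
Last nonzero remainder: 11s^3 − 77s^2 + 374s − 1848. Dividing through by 11 gives the monic gcd s^3 − 7s^2 + 34s − 168.
Then lcm(f, g) = f·g / gcd(f, g); expanding and making the result monic gives the answer.

s^5 − 4s^4 − 15s^3 + 130s^2 − 1456s + 4704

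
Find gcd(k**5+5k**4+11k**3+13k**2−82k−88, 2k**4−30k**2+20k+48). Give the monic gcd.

k**3+3k**2−6k−8

Repeated division with remainder:
  k**5+5k**4+11k**3+13k**2−82k−88 = ((1/2)k+5/2)(2k**4−30k**2+20k+48) + (26k**3+78k**2−156k−208)
  2k**4−30k**2+20k+48 = ((1/13)k−3/13)(26k**3+78k**2−156k−208) + (0)
Last nonzero remainder: 26k**3+78k**2−156k−208. Dividing through by 26 gives the monic gcd k**3+3k**2−6k−8.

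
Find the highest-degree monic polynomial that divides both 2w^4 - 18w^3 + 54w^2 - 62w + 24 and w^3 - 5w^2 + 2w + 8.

By polynomial division,
  2w^4 - 18w^3 + 54w^2 - 62w + 24 = (2w - 8)(w^3 - 5w^2 + 2w + 8) + (10w^2 - 62w + 88)
  w^3 - 5w^2 + 2w + 8 = ((1/10)w + 3/25)(10w^2 - 62w + 88) + ((16/25)w - 64/25)
  10w^2 - 62w + 88 = ((125/8)w - 275/8)((16/25)w - 64/25) + (0)
Last nonzero remainder: (16/25)w - 64/25. Dividing through by 16/25 gives the monic gcd w - 4.

w - 4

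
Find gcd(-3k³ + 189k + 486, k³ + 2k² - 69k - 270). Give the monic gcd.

k² - 3k - 54

Euclidean algorithm in ℚ[k]:
  -3k³ + 189k + 486 = (-3)(k³ + 2k² - 69k - 270) + (6k² - 18k - 324)
  k³ + 2k² - 69k - 270 = ((1/6)k + 5/6)(6k² - 18k - 324) + (0)
Last nonzero remainder: 6k² - 18k - 324. Dividing through by 6 gives the monic gcd k² - 3k - 54.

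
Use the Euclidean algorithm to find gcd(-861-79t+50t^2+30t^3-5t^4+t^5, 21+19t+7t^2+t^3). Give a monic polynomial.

7+4t+t^2

By polynomial division,
  t^5-5t^4+30t^3+50t^2-79t-861 = (t^2-12t+95)(t^3+7t^2+19t+21) + (-408t^2-1632t-2856)
  t^3+7t^2+19t+21 = (-(1/408)t-1/136)(-408t^2-1632t-2856) + (0)
Last nonzero remainder: -408t^2-1632t-2856. Dividing through by -408 gives the monic gcd t^2+4t+7.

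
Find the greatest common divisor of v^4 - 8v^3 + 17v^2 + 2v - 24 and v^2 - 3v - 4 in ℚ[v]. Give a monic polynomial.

Apply the Euclidean algorithm:
  v^4 - 8v^3 + 17v^2 + 2v - 24 = (v^2 - 5v + 6)(v^2 - 3v - 4) + (0)
The last nonzero remainder v^2 - 3v - 4 is already monic.

v^2 - 3v - 4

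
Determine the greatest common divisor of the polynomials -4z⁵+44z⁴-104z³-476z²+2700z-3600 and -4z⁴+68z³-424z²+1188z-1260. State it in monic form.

Euclidean algorithm in ℚ[z]:
  -4z⁵+44z⁴-104z³-476z²+2700z-3600 = (z+6)(-4z⁴+68z³-424z²+1188z-1260) + (-88z³+880z²-3168z+3960)
  -4z⁴+68z³-424z²+1188z-1260 = ((1/22)z-7/22)(-88z³+880z²-3168z+3960) + (0)
Last nonzero remainder: -88z³+880z²-3168z+3960. Dividing through by -88 gives the monic gcd z³-10z²+36z-45.

z³-10z²+36z-45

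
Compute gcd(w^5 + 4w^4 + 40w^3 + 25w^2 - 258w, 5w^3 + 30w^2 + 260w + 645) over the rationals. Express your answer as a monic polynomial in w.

Euclidean algorithm in ℚ[w]:
  w^5 + 4w^4 + 40w^3 + 25w^2 - 258w = ((1/5)w^2 - (2/5)w)(5w^3 + 30w^2 + 260w + 645) + (0)
Last nonzero remainder: 5w^3 + 30w^2 + 260w + 645. Dividing through by 5 gives the monic gcd w^3 + 6w^2 + 52w + 129.

w^3 + 6w^2 + 52w + 129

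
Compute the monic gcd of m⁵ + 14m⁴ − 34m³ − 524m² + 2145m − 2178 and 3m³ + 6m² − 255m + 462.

m² + 9m − 22

Apply the Euclidean algorithm:
  m⁵ + 14m⁴ − 34m³ − 524m² + 2145m − 2178 = ((1/3)m² + 4m + 9)(3m³ + 6m² − 255m + 462) + (288m² + 2592m − 6336)
  3m³ + 6m² − 255m + 462 = ((1/96)m − 7/96)(288m² + 2592m − 6336) + (0)
Last nonzero remainder: 288m² + 2592m − 6336. Dividing through by 288 gives the monic gcd m² + 9m − 22.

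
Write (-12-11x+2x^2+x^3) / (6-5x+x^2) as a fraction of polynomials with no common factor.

Apply the Euclidean algorithm:
  x^3+2x^2-11x-12 = (x+7)(x^2-5x+6) + (18x-54)
  x^2-5x+6 = ((1/18)x-1/9)(18x-54) + (0)
Last nonzero remainder: 18x-54. Dividing through by 18 gives the monic gcd x-3.
Cancel x-3 from numerator and denominator to get the reduced form.

(4+5x+x^2)/(-2+x)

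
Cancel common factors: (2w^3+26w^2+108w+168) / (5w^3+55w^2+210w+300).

Apply the Euclidean algorithm:
  2w^3+26w^2+108w+168 = (2/5)(5w^3+55w^2+210w+300) + (4w^2+24w+48)
  5w^3+55w^2+210w+300 = ((5/4)w+25/4)(4w^2+24w+48) + (0)
Last nonzero remainder: 4w^2+24w+48. Dividing through by 4 gives the monic gcd w^2+6w+12.
Cancel w^2+6w+12 from numerator and denominator to get the reduced form.

(2w+14)/(5w+25)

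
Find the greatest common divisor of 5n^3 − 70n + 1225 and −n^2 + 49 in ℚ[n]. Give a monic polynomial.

Euclidean algorithm in ℚ[n]:
  5n^3 − 70n + 1225 = (−5n)(−n^2 + 49) + (175n + 1225)
  −n^2 + 49 = (−(1/175)n + 1/25)(175n + 1225) + (0)
Last nonzero remainder: 175n + 1225. Dividing through by 175 gives the monic gcd n + 7.

n + 7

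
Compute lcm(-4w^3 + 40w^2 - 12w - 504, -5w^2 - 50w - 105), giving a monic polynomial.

w^4 - 3w^3 - 67w^2 + 147w + 882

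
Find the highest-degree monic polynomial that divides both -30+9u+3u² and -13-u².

Apply the Euclidean algorithm:
  3u²+9u-30 = (-3)(-u²-13) + (9u-69)
  -u²-13 = (-(1/9)u-23/27)(9u-69) + (-646/9)
  9u-69 = (-(81/646)u+621/646)(-646/9) + (0)
The last nonzero remainder is the constant -646/9, so the polynomials are coprime and gcd = 1.

1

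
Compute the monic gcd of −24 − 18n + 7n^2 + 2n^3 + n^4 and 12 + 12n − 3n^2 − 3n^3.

−2 − n + n^2

Euclidean algorithm in ℚ[n]:
  n^4 + 2n^3 + 7n^2 − 18n − 24 = (−(1/3)n − 1/3)(−3n^3 − 3n^2 + 12n + 12) + (10n^2 − 10n − 20)
  −3n^3 − 3n^2 + 12n + 12 = (−(3/10)n − 3/5)(10n^2 − 10n − 20) + (0)
Last nonzero remainder: 10n^2 − 10n − 20. Dividing through by 10 gives the monic gcd n^2 − n − 2.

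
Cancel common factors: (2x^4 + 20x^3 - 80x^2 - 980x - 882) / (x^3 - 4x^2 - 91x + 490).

Euclidean algorithm in ℚ[x]:
  2x^4 + 20x^3 - 80x^2 - 980x - 882 = (2x + 28)(x^3 - 4x^2 - 91x + 490) + (214x^2 + 588x - 14602)
  x^3 - 4x^2 - 91x + 490 = ((1/214)x - 361/11449)(214x^2 + 588x - 14602) + (-(48384/11449)x + 338688/11449)
  214x^2 + 588x - 14602 = (-(1225043/24192)x - 1705901/3456)(-(48384/11449)x + 338688/11449) + (0)
Last nonzero remainder: -(48384/11449)x + 338688/11449. Dividing through by -48384/11449 gives the monic gcd x - 7.
Cancel x - 7 from numerator and denominator to get the reduced form.

(2x^3 + 34x^2 + 158x + 126)/(x^2 + 3x - 70)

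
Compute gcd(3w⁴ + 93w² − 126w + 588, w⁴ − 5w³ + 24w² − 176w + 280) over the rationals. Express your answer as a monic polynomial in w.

By polynomial division,
  3w⁴ + 93w² − 126w + 588 = (3)(w⁴ − 5w³ + 24w² − 176w + 280) + (15w³ + 21w² + 402w − 252)
  w⁴ − 5w³ + 24w² − 176w + 280 = ((1/15)w − 32/75)(15w³ + 21w² + 402w − 252) + ((154/25)w² + (308/25)w + 4312/25)
  15w³ + 21w² + 402w − 252 = ((375/154)w − 225/154)((154/25)w² + (308/25)w + 4312/25) + (0)
Last nonzero remainder: (154/25)w² + (308/25)w + 4312/25. Dividing through by 154/25 gives the monic gcd w² + 2w + 28.

w² + 2w + 28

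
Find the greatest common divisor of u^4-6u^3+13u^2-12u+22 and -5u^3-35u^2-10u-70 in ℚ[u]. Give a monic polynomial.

Repeated division with remainder:
  u^4-6u^3+13u^2-12u+22 = (-(1/5)u+13/5)(-5u^3-35u^2-10u-70) + (102u^2+204)
  -5u^3-35u^2-10u-70 = (-(5/102)u-35/102)(102u^2+204) + (0)
Last nonzero remainder: 102u^2+204. Dividing through by 102 gives the monic gcd u^2+2.

u^2+2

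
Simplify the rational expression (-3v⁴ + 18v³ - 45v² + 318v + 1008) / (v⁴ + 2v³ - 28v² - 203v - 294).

By polynomial division,
  -3v⁴ + 18v³ - 45v² + 318v + 1008 = (-3)(v⁴ + 2v³ - 28v² - 203v - 294) + (24v³ - 129v² - 291v + 126)
  v⁴ + 2v³ - 28v² - 203v - 294 = ((1/24)v + 59/192)(24v³ - 129v² - 291v + 126) + ((1521/64)v² - (7605/64)v - 10647/32)
  24v³ - 129v² - 291v + 126 = ((512/507)v - 64/169)((1521/64)v² - (7605/64)v - 10647/32) + (0)
Last nonzero remainder: (1521/64)v² - (7605/64)v - 10647/32. Dividing through by 1521/64 gives the monic gcd v² - 5v - 14.
Cancel v² - 5v - 14 from numerator and denominator to get the reduced form.

(-3v² + 3v - 72)/(v² + 7v + 21)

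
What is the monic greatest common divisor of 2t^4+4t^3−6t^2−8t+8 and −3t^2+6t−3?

By polynomial division,
  2t^4+4t^3−6t^2−8t+8 = (−(2/3)t^2−(8/3)t−8/3)(−3t^2+6t−3) + (0)
Last nonzero remainder: −3t^2+6t−3. Dividing through by −3 gives the monic gcd t^2−2t+1.

t^2−2t+1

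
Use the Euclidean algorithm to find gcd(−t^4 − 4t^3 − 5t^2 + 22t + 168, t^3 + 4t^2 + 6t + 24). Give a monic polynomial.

t + 4

By polynomial division,
  −t^4 − 4t^3 − 5t^2 + 22t + 168 = (−t)(t^3 + 4t^2 + 6t + 24) + (t^2 + 46t + 168)
  t^3 + 4t^2 + 6t + 24 = (t − 42)(t^2 + 46t + 168) + (1770t + 7080)
  t^2 + 46t + 168 = ((1/1770)t + 7/295)(1770t + 7080) + (0)
Last nonzero remainder: 1770t + 7080. Dividing through by 1770 gives the monic gcd t + 4.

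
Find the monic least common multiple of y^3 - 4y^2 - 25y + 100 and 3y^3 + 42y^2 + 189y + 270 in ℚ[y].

By polynomial division,
  y^3 - 4y^2 - 25y + 100 = (1/3)(3y^3 + 42y^2 + 189y + 270) + (-18y^2 - 88y + 10)
  3y^3 + 42y^2 + 189y + 270 = (-(1/6)y - 41/27)(-18y^2 - 88y + 10) + ((1540/27)y + 7700/27)
  -18y^2 - 88y + 10 = (-(243/770)y + 27/770)((1540/27)y + 7700/27) + (0)
Last nonzero remainder: (1540/27)y + 7700/27. Dividing through by 1540/27 gives the monic gcd y + 5.
Then lcm(f, g) = f·g / gcd(f, g); expanding and making the result monic gives the answer.

y^5 + 5y^4 - 43y^3 - 197y^2 + 450y + 1800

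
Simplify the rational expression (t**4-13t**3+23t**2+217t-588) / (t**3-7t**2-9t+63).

(t**2-3t-28)/(t+3)

Apply the Euclidean algorithm:
  t**4-13t**3+23t**2+217t-588 = (t-6)(t**3-7t**2-9t+63) + (-10t**2+100t-210)
  t**3-7t**2-9t+63 = (-(1/10)t-3/10)(-10t**2+100t-210) + (0)
Last nonzero remainder: -10t**2+100t-210. Dividing through by -10 gives the monic gcd t**2-10t+21.
Cancel t**2-10t+21 from numerator and denominator to get the reduced form.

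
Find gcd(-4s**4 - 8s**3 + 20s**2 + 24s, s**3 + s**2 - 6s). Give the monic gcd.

s**3 + s**2 - 6s

Repeated division with remainder:
  -4s**4 - 8s**3 + 20s**2 + 24s = (-4s - 4)(s**3 + s**2 - 6s) + (0)
The last nonzero remainder s**3 + s**2 - 6s is already monic.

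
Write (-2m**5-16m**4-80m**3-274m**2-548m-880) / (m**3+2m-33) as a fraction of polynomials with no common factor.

Euclidean algorithm in ℚ[m]:
  -2m**5-16m**4-80m**3-274m**2-548m-880 = (-2m**2-16m-76)(m**3+2m-33) + (-308m**2-924m-3388)
  m**3+2m-33 = (-(1/308)m+3/308)(-308m**2-924m-3388) + (0)
Last nonzero remainder: -308m**2-924m-3388. Dividing through by -308 gives the monic gcd m**2+3m+11.
Cancel m**2+3m+11 from numerator and denominator to get the reduced form.

(-2m**3-10m**2-28m-80)/(m-3)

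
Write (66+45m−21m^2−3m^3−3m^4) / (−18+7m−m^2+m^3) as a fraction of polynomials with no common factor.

Euclidean algorithm in ℚ[m]:
  −3m^4−3m^3−21m^2+45m+66 = (−3m−6)(m^3−m^2+7m−18) + (−6m^2+33m−42)
  m^3−m^2+7m−18 = (−(1/6)m−3/4)(−6m^2+33m−42) + ((99/4)m−99/2)
  −6m^2+33m−42 = (−(8/33)m+28/33)((99/4)m−99/2) + (0)
Last nonzero remainder: (99/4)m−99/2. Dividing through by 99/4 gives the monic gcd m−2.
Cancel m−2 from numerator and denominator to get the reduced form.

(−33−39m−9m^2−3m^3)/(9+m+m^2)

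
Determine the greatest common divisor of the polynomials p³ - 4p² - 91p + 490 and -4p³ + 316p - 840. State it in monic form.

p² + 3p - 70

Apply the Euclidean algorithm:
  p³ - 4p² - 91p + 490 = (-1/4)(-4p³ + 316p - 840) + (-4p² - 12p + 280)
  -4p³ + 316p - 840 = (p - 3)(-4p² - 12p + 280) + (0)
Last nonzero remainder: -4p² - 12p + 280. Dividing through by -4 gives the monic gcd p² + 3p - 70.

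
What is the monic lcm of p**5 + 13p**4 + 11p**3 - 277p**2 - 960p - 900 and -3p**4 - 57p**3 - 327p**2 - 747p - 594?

p**6 + 24p**5 + 154p**4 - 156p**3 - 4007p**2 - 11460p - 9900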